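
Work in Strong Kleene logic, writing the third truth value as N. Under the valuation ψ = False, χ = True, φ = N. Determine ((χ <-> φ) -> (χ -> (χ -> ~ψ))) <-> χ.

True

χ <-> φ = True <-> N = N
~ψ = ~False = True
χ -> ~ψ = True -> True = True
χ -> (χ -> ~ψ) = True -> True = True
(χ <-> φ) -> (χ -> (χ -> ~ψ)) = N -> True = True
((χ <-> φ) -> (χ -> (χ -> ~ψ))) <-> χ = True <-> True = True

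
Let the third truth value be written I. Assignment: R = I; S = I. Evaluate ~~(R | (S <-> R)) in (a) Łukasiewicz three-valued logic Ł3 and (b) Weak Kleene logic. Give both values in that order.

T; I

In Łukasiewicz three-valued logic Ł3: S <-> R = I <-> I = T  [1 − |½−½|]
R | (S <-> R) = I | T = T
~(R | (S <-> R)) = ~T = F
~~(R | (S <-> R)) = ~F = T
In Weak Kleene logic: S <-> R = I <-> I = I
R | (S <-> R) = I | I = I
~(R | (S <-> R)) = ~I = I
~~(R | (S <-> R)) = ~I = I
They differ because Łukasiewicz three-valued logic Ł3 and Weak Kleene logic treat I differently under the binary connectives.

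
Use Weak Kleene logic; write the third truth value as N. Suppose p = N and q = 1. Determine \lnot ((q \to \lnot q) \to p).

\lnot q = \lnot 1 = 0
q \to \lnot q = 1 \to 0 = 0
(q \to \lnot q) \to p = 0 \to N = N  [any arg is the third value ⇒ result is the third value]
\lnot ((q \to \lnot q) \to p) = \lnot N = N

N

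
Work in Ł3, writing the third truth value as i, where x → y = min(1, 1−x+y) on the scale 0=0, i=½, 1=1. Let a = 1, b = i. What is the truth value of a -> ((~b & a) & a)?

~b = ~i = i
~b & a = i & 1 = i
(~b & a) & a = i & 1 = i
a -> ((~b & a) & a) = 1 -> i = i  [min(1, 1−1+½)]

i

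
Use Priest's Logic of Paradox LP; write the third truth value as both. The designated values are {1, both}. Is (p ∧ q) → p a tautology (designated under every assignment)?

Yes

Every assignment of p, q over {1, both, 0} gives a value in {1, both}.
In particular, with p=both, q=both: (p ∧ q) → p = both.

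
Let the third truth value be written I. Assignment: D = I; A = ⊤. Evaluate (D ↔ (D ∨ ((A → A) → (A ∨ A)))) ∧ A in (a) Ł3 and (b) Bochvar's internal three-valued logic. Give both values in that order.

In Ł3: A → A = ⊤ → ⊤ = ⊤
A ∨ A = ⊤ ∨ ⊤ = ⊤
(A → A) → (A ∨ A) = ⊤ → ⊤ = ⊤
D ∨ ((A → A) → (A ∨ A)) = I ∨ ⊤ = ⊤
D ↔ (D ∨ ((A → A) → (A ∨ A))) = I ↔ ⊤ = I  [1 − |½−1|]
(D ↔ (D ∨ ((A → A) → (A ∨ A)))) ∧ A = I ∧ ⊤ = I
In Bochvar's internal three-valued logic: A → A = ⊤ → ⊤ = ⊤
A ∨ A = ⊤ ∨ ⊤ = ⊤
(A → A) → (A ∨ A) = ⊤ → ⊤ = ⊤
D ∨ ((A → A) → (A ∨ A)) = I ∨ ⊤ = I
D ↔ (D ∨ ((A → A) → (A ∨ A))) = I ↔ I = I
(D ↔ (D ∨ ((A → A) → (A ∨ A)))) ∧ A = I ∧ ⊤ = I

I; I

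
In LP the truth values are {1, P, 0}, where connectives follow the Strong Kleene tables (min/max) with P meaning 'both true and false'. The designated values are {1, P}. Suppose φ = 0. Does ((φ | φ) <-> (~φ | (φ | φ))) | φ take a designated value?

No

φ | φ = 0 | 0 = 0
~φ = ~0 = 1
φ | φ = 0 | 0 = 0
~φ | (φ | φ) = 1 | 0 = 1
(φ | φ) <-> (~φ | (φ | φ)) = 0 <-> 1 = 0
((φ | φ) <-> (~φ | (φ | φ))) | φ = 0 | 0 = 0
0 ∉ {1, P}.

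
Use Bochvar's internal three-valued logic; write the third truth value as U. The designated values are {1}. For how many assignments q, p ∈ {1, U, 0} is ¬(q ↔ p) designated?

Designated under: (q=1, p=0); (q=0, p=1).

2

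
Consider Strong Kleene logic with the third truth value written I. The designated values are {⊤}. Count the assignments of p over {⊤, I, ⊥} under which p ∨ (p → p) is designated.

2

p=⊤: ⊤ ✓
p=I: I ·
p=⊥: ⊤ ✓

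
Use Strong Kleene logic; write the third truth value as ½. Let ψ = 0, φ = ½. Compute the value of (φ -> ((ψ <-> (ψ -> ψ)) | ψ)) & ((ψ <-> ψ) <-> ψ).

ψ -> ψ = 0 -> 0 = 1
ψ <-> (ψ -> ψ) = 0 <-> 1 = 0
(ψ <-> (ψ -> ψ)) | ψ = 0 | 0 = 0
φ -> ((ψ <-> (ψ -> ψ)) | ψ) = ½ -> 0 = ½  [~½ | 0]
ψ <-> ψ = 0 <-> 0 = 1
(ψ <-> ψ) <-> ψ = 1 <-> 0 = 0
(φ -> ((ψ <-> (ψ -> ψ)) | ψ)) & ((ψ <-> ψ) <-> ψ) = ½ & 0 = 0

0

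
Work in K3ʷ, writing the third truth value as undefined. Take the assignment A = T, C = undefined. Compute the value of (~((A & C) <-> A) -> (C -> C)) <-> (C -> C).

A & C = T & undefined = undefined
(A & C) <-> A = undefined <-> T = undefined
~((A & C) <-> A) = ~undefined = undefined
C -> C = undefined -> undefined = undefined
~((A & C) <-> A) -> (C -> C) = undefined -> undefined = undefined
C -> C = undefined -> undefined = undefined
(~((A & C) <-> A) -> (C -> C)) <-> (C -> C) = undefined <-> undefined = undefined

undefined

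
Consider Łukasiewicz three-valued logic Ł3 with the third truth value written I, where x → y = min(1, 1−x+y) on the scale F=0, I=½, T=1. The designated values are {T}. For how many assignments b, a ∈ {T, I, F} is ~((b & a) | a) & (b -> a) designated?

Designated under: (b=F, a=F).

1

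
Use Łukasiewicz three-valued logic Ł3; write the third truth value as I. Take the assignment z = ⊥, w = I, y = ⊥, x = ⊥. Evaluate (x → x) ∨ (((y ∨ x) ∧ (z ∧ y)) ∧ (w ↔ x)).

x → x = ⊥ → ⊥ = ⊤
y ∨ x = ⊥ ∨ ⊥ = ⊥
z ∧ y = ⊥ ∧ ⊥ = ⊥
(y ∨ x) ∧ (z ∧ y) = ⊥ ∧ ⊥ = ⊥
w ↔ x = I ↔ ⊥ = I
((y ∨ x) ∧ (z ∧ y)) ∧ (w ↔ x) = ⊥ ∧ I = ⊥
(x → x) ∨ (((y ∨ x) ∧ (z ∧ y)) ∧ (w ↔ x)) = ⊤ ∨ ⊥ = ⊤

⊤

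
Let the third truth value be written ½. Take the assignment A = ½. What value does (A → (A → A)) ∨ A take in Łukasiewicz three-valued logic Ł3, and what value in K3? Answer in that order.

T; ½

In Łukasiewicz three-valued logic Ł3: A → A = ½ → ½ = T  [min(1, 1−½+½)]
A → (A → A) = ½ → T = T
(A → (A → A)) ∨ A = T ∨ ½ = T
In K3: A → A = ½ → ½ = ½  [¬½ ∨ ½]
A → (A → A) = ½ → ½ = ½
(A → (A → A)) ∨ A = ½ ∨ ½ = ½
They differ because Łukasiewicz three-valued logic Ł3 and K3 treat ½ differently under implication.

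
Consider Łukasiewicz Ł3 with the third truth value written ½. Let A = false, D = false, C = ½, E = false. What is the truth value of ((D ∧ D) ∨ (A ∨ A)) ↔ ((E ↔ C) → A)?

½

D ∧ D = false ∧ false = false
A ∨ A = false ∨ false = false
(D ∧ D) ∨ (A ∨ A) = false ∨ false = false
E ↔ C = false ↔ ½ = ½  [1 − |0−½|]
(E ↔ C) → A = ½ → false = ½
((D ∧ D) ∨ (A ∨ A)) ↔ ((E ↔ C) → A) = false ↔ ½ = ½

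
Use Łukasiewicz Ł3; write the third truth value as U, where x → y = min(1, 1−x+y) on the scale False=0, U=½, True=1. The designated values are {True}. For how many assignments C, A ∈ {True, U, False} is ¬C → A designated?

6

Of the 9 assignments, 6 give a value in {True}.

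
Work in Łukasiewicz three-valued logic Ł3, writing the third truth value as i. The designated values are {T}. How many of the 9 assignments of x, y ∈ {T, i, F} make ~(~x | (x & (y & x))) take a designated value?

1

Designated under: (x=T, y=F).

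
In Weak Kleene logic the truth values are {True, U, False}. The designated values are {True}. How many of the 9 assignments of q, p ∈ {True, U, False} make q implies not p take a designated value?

3

Designated under: (q=True, p=False); (q=False, p=True); (q=False, p=False).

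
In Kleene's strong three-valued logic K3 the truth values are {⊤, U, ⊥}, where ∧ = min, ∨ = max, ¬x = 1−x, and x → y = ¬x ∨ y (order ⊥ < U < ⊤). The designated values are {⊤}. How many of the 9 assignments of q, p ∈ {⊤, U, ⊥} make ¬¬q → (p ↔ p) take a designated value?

7

Of the 9 assignments, 7 give a value in {⊤}.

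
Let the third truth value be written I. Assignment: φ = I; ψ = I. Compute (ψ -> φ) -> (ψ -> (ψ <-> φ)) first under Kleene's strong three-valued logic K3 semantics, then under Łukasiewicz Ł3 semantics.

I; true

In Kleene's strong three-valued logic K3: ψ -> φ = I -> I = I  [~I | I]
ψ <-> φ = I <-> I = I
ψ -> (ψ <-> φ) = I -> I = I
(ψ -> φ) -> (ψ -> (ψ <-> φ)) = I -> I = I
In Łukasiewicz Ł3: ψ -> φ = I -> I = true  [min(1, 1−½+½)]
ψ <-> φ = I <-> I = true
ψ -> (ψ <-> φ) = I -> true = true
(ψ -> φ) -> (ψ -> (ψ <-> φ)) = true -> true = true
They differ because Kleene's strong three-valued logic K3 and Łukasiewicz Ł3 treat I differently under implication.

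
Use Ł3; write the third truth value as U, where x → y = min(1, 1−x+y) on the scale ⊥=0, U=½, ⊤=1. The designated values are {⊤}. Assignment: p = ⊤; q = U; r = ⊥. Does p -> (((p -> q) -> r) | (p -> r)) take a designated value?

p -> q = ⊤ -> U = U
(p -> q) -> r = U -> ⊥ = U
p -> r = ⊤ -> ⊥ = ⊥
((p -> q) -> r) | (p -> r) = U | ⊥ = U
p -> (((p -> q) -> r) | (p -> r)) = ⊤ -> U = U
U ∉ {⊤}.

No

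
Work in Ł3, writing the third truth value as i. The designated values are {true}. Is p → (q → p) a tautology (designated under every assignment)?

Yes

Every assignment of p, q over {true, i, false} gives a value in {true}.
In particular, with p=i, q=i: p → (q → p) = true.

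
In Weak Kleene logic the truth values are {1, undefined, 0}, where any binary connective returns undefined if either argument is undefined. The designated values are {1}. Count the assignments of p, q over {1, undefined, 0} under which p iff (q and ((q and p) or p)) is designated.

Designated under: (p=1, q=1); (p=0, q=1); (p=0, q=0).

3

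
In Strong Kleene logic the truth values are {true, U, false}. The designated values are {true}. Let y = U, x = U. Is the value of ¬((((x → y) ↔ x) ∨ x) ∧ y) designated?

x → y = U → U = U
(x → y) ↔ x = U ↔ U = U
((x → y) ↔ x) ∨ x = U ∨ U = U
(((x → y) ↔ x) ∨ x) ∧ y = U ∧ U = U
¬((((x → y) ↔ x) ∨ x) ∧ y) = ¬U = U
U ∉ {true}.

No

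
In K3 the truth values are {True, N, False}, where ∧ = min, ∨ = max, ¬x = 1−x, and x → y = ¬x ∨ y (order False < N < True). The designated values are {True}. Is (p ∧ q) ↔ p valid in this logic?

No

Countermodel: p=True, q=N gives N, which is not designated.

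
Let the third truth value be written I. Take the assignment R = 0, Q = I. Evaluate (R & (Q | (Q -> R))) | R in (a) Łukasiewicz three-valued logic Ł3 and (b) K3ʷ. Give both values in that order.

In Łukasiewicz three-valued logic Ł3: Q -> R = I -> 0 = I  [min(1, 1−½+0)]
Q | (Q -> R) = I | I = I
R & (Q | (Q -> R)) = 0 & I = 0
(R & (Q | (Q -> R))) | R = 0 | 0 = 0
In K3ʷ: Q -> R = I -> 0 = I
Q | (Q -> R) = I | I = I
R & (Q | (Q -> R)) = 0 & I = I
(R & (Q | (Q -> R))) | R = I | 0 = I
They differ because Łukasiewicz three-valued logic Ł3 and K3ʷ treat I differently under the binary connectives.

0; I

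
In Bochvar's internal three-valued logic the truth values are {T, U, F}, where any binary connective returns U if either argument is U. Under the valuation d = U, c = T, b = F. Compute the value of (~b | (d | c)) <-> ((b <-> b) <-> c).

~b = ~F = T
d | c = U | T = U
~b | (d | c) = T | U = U
b <-> b = F <-> F = T
(b <-> b) <-> c = T <-> T = T
(~b | (d | c)) <-> ((b <-> b) <-> c) = U <-> T = U

U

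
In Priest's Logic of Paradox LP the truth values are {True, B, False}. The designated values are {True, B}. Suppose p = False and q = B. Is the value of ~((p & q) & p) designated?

Yes

p & q = False & B = False
(p & q) & p = False & False = False
~((p & q) & p) = ~False = True
True ∈ {True, B}.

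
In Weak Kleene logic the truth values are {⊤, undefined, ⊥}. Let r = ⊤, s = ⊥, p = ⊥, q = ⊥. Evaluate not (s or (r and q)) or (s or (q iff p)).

⊤

r and q = ⊤ and ⊥ = ⊥
s or (r and q) = ⊥ or ⊥ = ⊥
not (s or (r and q)) = not ⊥ = ⊤
q iff p = ⊥ iff ⊥ = ⊤
s or (q iff p) = ⊥ or ⊤ = ⊤
not (s or (r and q)) or (s or (q iff p)) = ⊤ or ⊤ = ⊤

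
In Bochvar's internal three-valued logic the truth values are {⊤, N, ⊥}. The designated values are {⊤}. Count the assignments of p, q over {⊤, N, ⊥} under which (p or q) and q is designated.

2

Designated under: (p=⊤, q=⊤); (p=⊥, q=⊤).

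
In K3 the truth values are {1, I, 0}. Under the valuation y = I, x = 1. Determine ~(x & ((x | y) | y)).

x | y = 1 | I = 1
(x | y) | y = 1 | I = 1
x & ((x | y) | y) = 1 & 1 = 1
~(x & ((x | y) | y)) = ~1 = 0

0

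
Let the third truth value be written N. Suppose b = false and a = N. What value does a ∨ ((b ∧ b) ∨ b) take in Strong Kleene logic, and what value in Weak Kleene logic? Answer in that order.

N; N

In Strong Kleene logic: b ∧ b = false ∧ false = false
(b ∧ b) ∨ b = false ∨ false = false
a ∨ ((b ∧ b) ∨ b) = N ∨ false = N
In Weak Kleene logic: b ∧ b = false ∧ false = false
(b ∧ b) ∨ b = false ∨ false = false
a ∨ ((b ∧ b) ∨ b) = N ∨ false = N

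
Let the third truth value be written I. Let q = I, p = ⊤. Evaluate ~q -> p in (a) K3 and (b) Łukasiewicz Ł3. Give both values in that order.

⊤; ⊤

In K3: ~q = ~I = I
~q -> p = I -> ⊤ = ⊤  [~I | ⊤]
In Łukasiewicz Ł3: ~q = ~I = I
~q -> p = I -> ⊤ = ⊤  [min(1, 1−½+1)]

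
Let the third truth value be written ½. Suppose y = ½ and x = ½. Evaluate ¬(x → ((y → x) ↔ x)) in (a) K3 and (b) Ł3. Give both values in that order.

½; false

In K3: y → x = ½ → ½ = ½  [¬½ ∨ ½]
(y → x) ↔ x = ½ ↔ ½ = ½
x → ((y → x) ↔ x) = ½ → ½ = ½
¬(x → ((y → x) ↔ x)) = ¬½ = ½
In Ł3: y → x = ½ → ½ = true  [min(1, 1−½+½)]
(y → x) ↔ x = true ↔ ½ = ½
x → ((y → x) ↔ x) = ½ → ½ = true
¬(x → ((y → x) ↔ x)) = ¬true = false
They differ because K3 and Ł3 treat ½ differently under implication.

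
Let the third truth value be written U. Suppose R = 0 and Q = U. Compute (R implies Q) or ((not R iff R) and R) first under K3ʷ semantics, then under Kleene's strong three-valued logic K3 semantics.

U; 1

In K3ʷ: R implies Q = 0 implies U = U  [any arg is the third value ⇒ result is the third value]
not R = not 0 = 1
not R iff R = 1 iff 0 = 0
(not R iff R) and R = 0 and 0 = 0
(R implies Q) or ((not R iff R) and R) = U or 0 = U
In Kleene's strong three-valued logic K3: R implies Q = 0 implies U = 1
not R = not 0 = 1
not R iff R = 1 iff 0 = 0
(not R iff R) and R = 0 and 0 = 0
(R implies Q) or ((not R iff R) and R) = 1 or 0 = 1
They differ because K3ʷ and Kleene's strong three-valued logic K3 treat U differently under the binary connectives.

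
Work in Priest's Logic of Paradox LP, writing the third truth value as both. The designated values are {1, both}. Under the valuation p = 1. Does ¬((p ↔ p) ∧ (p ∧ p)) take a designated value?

No

p ↔ p = 1 ↔ 1 = 1
p ∧ p = 1 ∧ 1 = 1
(p ↔ p) ∧ (p ∧ p) = 1 ∧ 1 = 1
¬((p ↔ p) ∧ (p ∧ p)) = ¬1 = 0
0 ∉ {1, both}.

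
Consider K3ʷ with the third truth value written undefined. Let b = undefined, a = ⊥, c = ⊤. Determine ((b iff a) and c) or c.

b iff a = undefined iff ⊥ = undefined
(b iff a) and c = undefined and ⊤ = undefined
((b iff a) and c) or c = undefined or ⊤ = undefined

undefined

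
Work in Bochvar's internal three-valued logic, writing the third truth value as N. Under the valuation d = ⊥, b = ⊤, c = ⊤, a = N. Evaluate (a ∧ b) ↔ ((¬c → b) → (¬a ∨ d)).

a ∧ b = N ∧ ⊤ = N
¬c = ¬⊤ = ⊥
¬c → b = ⊥ → ⊤ = ⊤
¬a = ¬N = N
¬a ∨ d = N ∨ ⊥ = N
(¬c → b) → (¬a ∨ d) = ⊤ → N = N
(a ∧ b) ↔ ((¬c → b) → (¬a ∨ d)) = N ↔ N = N

N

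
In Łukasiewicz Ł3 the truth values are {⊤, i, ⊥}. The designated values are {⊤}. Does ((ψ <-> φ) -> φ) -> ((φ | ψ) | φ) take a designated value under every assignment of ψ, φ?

Countermodel: ψ=⊥, φ=i gives i, which is not designated.

No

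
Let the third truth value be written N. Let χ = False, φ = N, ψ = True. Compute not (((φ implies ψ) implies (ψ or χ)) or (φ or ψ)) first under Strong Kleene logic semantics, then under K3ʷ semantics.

In Strong Kleene logic: φ implies ψ = N implies True = True  [not N or True]
ψ or χ = True or False = True
(φ implies ψ) implies (ψ or χ) = True implies True = True
φ or ψ = N or True = True
((φ implies ψ) implies (ψ or χ)) or (φ or ψ) = True or True = True
not (((φ implies ψ) implies (ψ or χ)) or (φ or ψ)) = not True = False
In K3ʷ: φ implies ψ = N implies True = N  [any arg is the third value ⇒ result is the third value]
ψ or χ = True or False = True
(φ implies ψ) implies (ψ or χ) = N implies True = N
φ or ψ = N or True = N
((φ implies ψ) implies (ψ or χ)) or (φ or ψ) = N or N = N
not (((φ implies ψ) implies (ψ or χ)) or (φ or ψ)) = not N = N
They differ because Strong Kleene logic and K3ʷ treat N differently under the binary connectives.

False; N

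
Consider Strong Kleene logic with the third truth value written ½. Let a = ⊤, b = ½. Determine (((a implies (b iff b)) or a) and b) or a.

⊤

b iff b = ½ iff ½ = ½
a implies (b iff b) = ⊤ implies ½ = ½  [not ⊤ or ½]
(a implies (b iff b)) or a = ½ or ⊤ = ⊤
((a implies (b iff b)) or a) and b = ⊤ and ½ = ½
(((a implies (b iff b)) or a) and b) or a = ½ or ⊤ = ⊤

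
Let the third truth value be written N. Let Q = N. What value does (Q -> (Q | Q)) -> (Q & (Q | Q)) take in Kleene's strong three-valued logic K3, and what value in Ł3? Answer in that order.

N; N

In Kleene's strong three-valued logic K3: Q | Q = N | N = N
Q -> (Q | Q) = N -> N = N  [~N | N]
Q | Q = N | N = N
Q & (Q | Q) = N & N = N
(Q -> (Q | Q)) -> (Q & (Q | Q)) = N -> N = N
In Ł3: Q | Q = N | N = N
Q -> (Q | Q) = N -> N = T  [min(1, 1−½+½)]
Q | Q = N | N = N
Q & (Q | Q) = N & N = N
(Q -> (Q | Q)) -> (Q & (Q | Q)) = T -> N = N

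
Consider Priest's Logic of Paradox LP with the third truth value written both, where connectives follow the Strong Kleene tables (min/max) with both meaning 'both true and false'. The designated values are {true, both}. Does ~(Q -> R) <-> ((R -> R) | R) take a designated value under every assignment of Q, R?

No

Countermodel: Q=true, R=true gives false, which is not designated.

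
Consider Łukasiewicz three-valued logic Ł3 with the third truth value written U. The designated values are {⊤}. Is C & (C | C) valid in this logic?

No

Countermodel: C=U gives U, which is not designated.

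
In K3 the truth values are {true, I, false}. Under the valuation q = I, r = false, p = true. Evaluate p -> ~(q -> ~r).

~r = ~false = true
q -> ~r = I -> true = true  [~I | true]
~(q -> ~r) = ~true = false
p -> ~(q -> ~r) = true -> false = false

false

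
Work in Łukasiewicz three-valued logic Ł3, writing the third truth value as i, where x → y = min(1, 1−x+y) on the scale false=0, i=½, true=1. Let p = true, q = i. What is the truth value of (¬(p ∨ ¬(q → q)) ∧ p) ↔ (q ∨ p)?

false

q → q = i → i = true
¬(q → q) = ¬true = false
p ∨ ¬(q → q) = true ∨ false = true
¬(p ∨ ¬(q → q)) = ¬true = false
¬(p ∨ ¬(q → q)) ∧ p = false ∧ true = false
q ∨ p = i ∨ true = true
(¬(p ∨ ¬(q → q)) ∧ p) ↔ (q ∨ p) = false ↔ true = false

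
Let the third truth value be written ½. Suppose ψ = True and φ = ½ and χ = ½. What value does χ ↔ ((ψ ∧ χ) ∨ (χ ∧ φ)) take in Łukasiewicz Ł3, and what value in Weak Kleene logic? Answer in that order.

True; ½

In Łukasiewicz Ł3: ψ ∧ χ = True ∧ ½ = ½
χ ∧ φ = ½ ∧ ½ = ½
(ψ ∧ χ) ∨ (χ ∧ φ) = ½ ∨ ½ = ½
χ ↔ ((ψ ∧ χ) ∨ (χ ∧ φ)) = ½ ↔ ½ = True
In Weak Kleene logic: ψ ∧ χ = True ∧ ½ = ½
χ ∧ φ = ½ ∧ ½ = ½
(ψ ∧ χ) ∨ (χ ∧ φ) = ½ ∨ ½ = ½
χ ↔ ((ψ ∧ χ) ∨ (χ ∧ φ)) = ½ ↔ ½ = ½
They differ because Łukasiewicz Ł3 and Weak Kleene logic treat ½ differently under the binary connectives.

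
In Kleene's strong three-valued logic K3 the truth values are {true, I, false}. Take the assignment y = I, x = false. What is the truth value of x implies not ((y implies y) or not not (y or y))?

y implies y = I implies I = I  [not I or I]
y or y = I or I = I
not (y or y) = not I = I
not not (y or y) = not I = I
(y implies y) or not not (y or y) = I or I = I
not ((y implies y) or not not (y or y)) = not I = I
x implies not ((y implies y) or not not (y or y)) = false implies I = true

true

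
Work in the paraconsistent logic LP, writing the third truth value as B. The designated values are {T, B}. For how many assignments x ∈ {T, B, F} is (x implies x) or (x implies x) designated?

3

x=T: T ✓
x=B: B ✓
x=F: T ✓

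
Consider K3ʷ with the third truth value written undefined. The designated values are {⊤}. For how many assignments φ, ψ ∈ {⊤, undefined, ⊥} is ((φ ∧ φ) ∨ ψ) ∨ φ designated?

Designated under: (φ=⊤, ψ=⊤); (φ=⊤, ψ=⊥); (φ=⊥, ψ=⊤).

3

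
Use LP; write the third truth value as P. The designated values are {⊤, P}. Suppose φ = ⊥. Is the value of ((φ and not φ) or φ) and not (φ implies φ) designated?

not φ = not ⊥ = ⊤
φ and not φ = ⊥ and ⊤ = ⊥
(φ and not φ) or φ = ⊥ or ⊥ = ⊥
φ implies φ = ⊥ implies ⊥ = ⊤
not (φ implies φ) = not ⊤ = ⊥
((φ and not φ) or φ) and not (φ implies φ) = ⊥ and ⊥ = ⊥
⊥ ∉ {⊤, P}.

No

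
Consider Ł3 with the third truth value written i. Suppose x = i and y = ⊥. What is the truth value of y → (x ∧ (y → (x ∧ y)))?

x ∧ y = i ∧ ⊥ = ⊥
y → (x ∧ y) = ⊥ → ⊥ = ⊤
x ∧ (y → (x ∧ y)) = i ∧ ⊤ = i
y → (x ∧ (y → (x ∧ y))) = ⊥ → i = ⊤  [min(1, 1−0+½)]

⊤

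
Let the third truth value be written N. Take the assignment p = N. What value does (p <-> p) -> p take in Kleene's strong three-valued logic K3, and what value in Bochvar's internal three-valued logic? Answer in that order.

In Kleene's strong three-valued logic K3: p <-> p = N <-> N = N
(p <-> p) -> p = N -> N = N
In Bochvar's internal three-valued logic: p <-> p = N <-> N = N
(p <-> p) -> p = N -> N = N

N; N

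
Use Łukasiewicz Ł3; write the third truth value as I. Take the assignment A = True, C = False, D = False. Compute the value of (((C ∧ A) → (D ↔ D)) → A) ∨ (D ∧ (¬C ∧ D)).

C ∧ A = False ∧ True = False
D ↔ D = False ↔ False = True
(C ∧ A) → (D ↔ D) = False → True = True
((C ∧ A) → (D ↔ D)) → A = True → True = True
¬C = ¬False = True
¬C ∧ D = True ∧ False = False
D ∧ (¬C ∧ D) = False ∧ False = False
(((C ∧ A) → (D ↔ D)) → A) ∨ (D ∧ (¬C ∧ D)) = True ∨ False = True

True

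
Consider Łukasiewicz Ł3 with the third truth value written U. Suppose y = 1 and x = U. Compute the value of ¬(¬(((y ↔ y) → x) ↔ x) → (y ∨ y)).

0

y ↔ y = 1 ↔ 1 = 1
(y ↔ y) → x = 1 → U = U
((y ↔ y) → x) ↔ x = U ↔ U = 1
¬(((y ↔ y) → x) ↔ x) = ¬1 = 0
y ∨ y = 1 ∨ 1 = 1
¬(((y ↔ y) → x) ↔ x) → (y ∨ y) = 0 → 1 = 1
¬(¬(((y ↔ y) → x) ↔ x) → (y ∨ y)) = ¬1 = 0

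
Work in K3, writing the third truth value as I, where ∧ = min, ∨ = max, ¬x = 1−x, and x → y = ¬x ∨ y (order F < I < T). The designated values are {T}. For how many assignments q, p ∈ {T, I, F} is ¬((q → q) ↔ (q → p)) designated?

1

Designated under: (q=T, p=F).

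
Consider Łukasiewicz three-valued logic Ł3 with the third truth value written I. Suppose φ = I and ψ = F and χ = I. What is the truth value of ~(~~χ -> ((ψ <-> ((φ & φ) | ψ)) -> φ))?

~χ = ~I = I
~~χ = ~I = I
φ & φ = I & I = I
(φ & φ) | ψ = I | F = I
ψ <-> ((φ & φ) | ψ) = F <-> I = I
(ψ <-> ((φ & φ) | ψ)) -> φ = I -> I = T
~~χ -> ((ψ <-> ((φ & φ) | ψ)) -> φ) = I -> T = T
~(~~χ -> ((ψ <-> ((φ & φ) | ψ)) -> φ)) = ~T = F

F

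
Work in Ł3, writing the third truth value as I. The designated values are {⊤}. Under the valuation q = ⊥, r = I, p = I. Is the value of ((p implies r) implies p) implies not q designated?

p implies r = I implies I = ⊤
(p implies r) implies p = ⊤ implies I = I
not q = not ⊥ = ⊤
((p implies r) implies p) implies not q = I implies ⊤ = ⊤
⊤ ∈ {⊤}.

Yes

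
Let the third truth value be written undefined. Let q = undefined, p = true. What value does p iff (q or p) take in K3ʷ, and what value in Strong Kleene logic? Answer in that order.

undefined; true

In K3ʷ: q or p = undefined or true = undefined
p iff (q or p) = true iff undefined = undefined
In Strong Kleene logic: q or p = undefined or true = true
p iff (q or p) = true iff true = true
They differ because K3ʷ and Strong Kleene logic treat undefined differently under the binary connectives.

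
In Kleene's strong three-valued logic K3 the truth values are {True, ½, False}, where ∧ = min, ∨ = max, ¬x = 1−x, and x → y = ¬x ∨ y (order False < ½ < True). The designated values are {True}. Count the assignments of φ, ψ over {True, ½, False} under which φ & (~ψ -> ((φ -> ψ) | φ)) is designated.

Designated under: (φ=True, ψ=True); (φ=True, ψ=½); (φ=True, ψ=False).

3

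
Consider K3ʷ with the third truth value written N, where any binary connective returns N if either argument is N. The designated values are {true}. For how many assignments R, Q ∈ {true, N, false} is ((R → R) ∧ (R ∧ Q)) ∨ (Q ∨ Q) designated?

2

Designated under: (R=true, Q=true); (R=false, Q=true).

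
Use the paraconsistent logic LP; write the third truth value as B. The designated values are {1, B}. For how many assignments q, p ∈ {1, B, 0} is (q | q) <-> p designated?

Of the 9 assignments, 7 give a value in {1, B}.

7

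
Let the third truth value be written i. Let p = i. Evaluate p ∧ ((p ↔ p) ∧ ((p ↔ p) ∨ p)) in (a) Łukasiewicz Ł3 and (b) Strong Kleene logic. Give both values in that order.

i; i

In Łukasiewicz Ł3: p ↔ p = i ↔ i = ⊤
p ↔ p = i ↔ i = ⊤
(p ↔ p) ∨ p = ⊤ ∨ i = ⊤
(p ↔ p) ∧ ((p ↔ p) ∨ p) = ⊤ ∧ ⊤ = ⊤
p ∧ ((p ↔ p) ∧ ((p ↔ p) ∨ p)) = i ∧ ⊤ = i
In Strong Kleene logic: p ↔ p = i ↔ i = i
p ↔ p = i ↔ i = i
(p ↔ p) ∨ p = i ∨ i = i
(p ↔ p) ∧ ((p ↔ p) ∨ p) = i ∧ i = i
p ∧ ((p ↔ p) ∧ ((p ↔ p) ∨ p)) = i ∧ i = i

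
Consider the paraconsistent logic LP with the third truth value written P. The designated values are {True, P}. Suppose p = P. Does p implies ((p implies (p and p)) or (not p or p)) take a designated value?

p and p = P and P = P
p implies (p and p) = P implies P = P  [not P or P]
not p = not P = P
not p or p = P or P = P
(p implies (p and p)) or (not p or p) = P or P = P
p implies ((p implies (p and p)) or (not p or p)) = P implies P = P
P ∈ {True, P}.

Yes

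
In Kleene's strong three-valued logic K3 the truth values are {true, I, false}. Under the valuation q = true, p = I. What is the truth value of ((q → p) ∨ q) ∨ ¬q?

true

q → p = true → I = I  [¬true ∨ I]
(q → p) ∨ q = I ∨ true = true
¬q = ¬true = false
((q → p) ∨ q) ∨ ¬q = true ∨ false = true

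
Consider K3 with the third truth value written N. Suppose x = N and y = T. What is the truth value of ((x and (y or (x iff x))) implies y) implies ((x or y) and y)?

T

x iff x = N iff N = N
y or (x iff x) = T or N = T
x and (y or (x iff x)) = N and T = N
(x and (y or (x iff x))) implies y = N implies T = T  [not N or T]
x or y = N or T = T
(x or y) and y = T and T = T
((x and (y or (x iff x))) implies y) implies ((x or y) and y) = T implies T = T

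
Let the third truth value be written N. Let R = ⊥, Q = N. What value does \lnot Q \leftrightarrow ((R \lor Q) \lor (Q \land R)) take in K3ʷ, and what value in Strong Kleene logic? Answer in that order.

N; N

In K3ʷ: \lnot Q = \lnot N = N
R \lor Q = ⊥ \lor N = N
Q \land R = N \land ⊥ = N
(R \lor Q) \lor (Q \land R) = N \lor N = N
\lnot Q \leftrightarrow ((R \lor Q) \lor (Q \land R)) = N \leftrightarrow N = N
In Strong Kleene logic: \lnot Q = \lnot N = N
R \lor Q = ⊥ \lor N = N
Q \land R = N \land ⊥ = ⊥
(R \lor Q) \lor (Q \land R) = N \lor ⊥ = N
\lnot Q \leftrightarrow ((R \lor Q) \lor (Q \land R)) = N \leftrightarrow N = N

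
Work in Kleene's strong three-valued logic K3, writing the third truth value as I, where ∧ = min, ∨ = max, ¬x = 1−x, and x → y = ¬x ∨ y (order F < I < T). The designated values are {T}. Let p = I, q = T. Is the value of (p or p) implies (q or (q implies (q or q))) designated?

p or p = I or I = I
q or q = T or T = T
q implies (q or q) = T implies T = T
q or (q implies (q or q)) = T or T = T
(p or p) implies (q or (q implies (q or q))) = I implies T = T  [not I or T]
T ∈ {T}.

Yes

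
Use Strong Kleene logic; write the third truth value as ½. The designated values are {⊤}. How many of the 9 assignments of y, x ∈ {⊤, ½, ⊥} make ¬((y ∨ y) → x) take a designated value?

Designated under: (y=⊤, x=⊥).

1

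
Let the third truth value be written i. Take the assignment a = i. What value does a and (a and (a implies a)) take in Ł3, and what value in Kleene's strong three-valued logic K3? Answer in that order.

In Ł3: a implies a = i implies i = T  [min(1, 1−½+½)]
a and (a implies a) = i and T = i
a and (a and (a implies a)) = i and i = i
In Kleene's strong three-valued logic K3: a implies a = i implies i = i  [not i or i]
a and (a implies a) = i and i = i
a and (a and (a implies a)) = i and i = i

i; i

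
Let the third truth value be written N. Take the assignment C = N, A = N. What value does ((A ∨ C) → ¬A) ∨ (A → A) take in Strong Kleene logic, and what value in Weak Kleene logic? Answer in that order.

In Strong Kleene logic: A ∨ C = N ∨ N = N
¬A = ¬N = N
(A ∨ C) → ¬A = N → N = N
A → A = N → N = N
((A ∨ C) → ¬A) ∨ (A → A) = N ∨ N = N
In Weak Kleene logic: A ∨ C = N ∨ N = N
¬A = ¬N = N
(A ∨ C) → ¬A = N → N = N  [any arg is the third value ⇒ result is the third value]
A → A = N → N = N
((A ∨ C) → ¬A) ∨ (A → A) = N ∨ N = N

N; N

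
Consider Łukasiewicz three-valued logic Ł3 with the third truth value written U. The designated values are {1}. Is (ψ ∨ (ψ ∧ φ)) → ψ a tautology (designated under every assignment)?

Yes

Every assignment of ψ, φ over {1, U, 0} gives a value in {1}.
In particular, with ψ=U, φ=U: (ψ ∨ (ψ ∧ φ)) → ψ = 1.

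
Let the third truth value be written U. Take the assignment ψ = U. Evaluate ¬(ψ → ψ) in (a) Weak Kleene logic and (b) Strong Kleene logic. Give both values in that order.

U; U

In Weak Kleene logic: ψ → ψ = U → U = U  [any arg is the third value ⇒ result is the third value]
¬(ψ → ψ) = ¬U = U
In Strong Kleene logic: ψ → ψ = U → U = U  [¬U ∨ U]
¬(ψ → ψ) = ¬U = U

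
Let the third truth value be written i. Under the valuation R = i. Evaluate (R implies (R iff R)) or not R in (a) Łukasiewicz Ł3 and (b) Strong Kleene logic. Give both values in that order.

In Łukasiewicz Ł3: R iff R = i iff i = ⊤
R implies (R iff R) = i implies ⊤ = ⊤
not R = not i = i
(R implies (R iff R)) or not R = ⊤ or i = ⊤
In Strong Kleene logic: R iff R = i iff i = i
R implies (R iff R) = i implies i = i
not R = not i = i
(R implies (R iff R)) or not R = i or i = i
They differ because Łukasiewicz Ł3 and Strong Kleene logic treat i differently under implication.

⊤; i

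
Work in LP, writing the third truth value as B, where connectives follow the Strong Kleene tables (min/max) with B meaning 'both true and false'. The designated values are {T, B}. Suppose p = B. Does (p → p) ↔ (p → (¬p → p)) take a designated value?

Yes

p → p = B → B = B  [¬B ∨ B]
¬p = ¬B = B
¬p → p = B → B = B
p → (¬p → p) = B → B = B
(p → p) ↔ (p → (¬p → p)) = B ↔ B = B
B ∈ {T, B}.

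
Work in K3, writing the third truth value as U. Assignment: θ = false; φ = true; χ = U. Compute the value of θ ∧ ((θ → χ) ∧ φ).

θ → χ = false → U = true
(θ → χ) ∧ φ = true ∧ true = true
θ ∧ ((θ → χ) ∧ φ) = false ∧ true = false

false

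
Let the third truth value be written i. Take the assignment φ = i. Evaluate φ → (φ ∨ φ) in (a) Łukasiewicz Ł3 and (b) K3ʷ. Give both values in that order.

In Łukasiewicz Ł3: φ ∨ φ = i ∨ i = i
φ → (φ ∨ φ) = i → i = 1  [min(1, 1−½+½)]
In K3ʷ: φ ∨ φ = i ∨ i = i
φ → (φ ∨ φ) = i → i = i  [any arg is the third value ⇒ result is the third value]
They differ because Łukasiewicz Ł3 and K3ʷ treat i differently under the binary connectives.

1; i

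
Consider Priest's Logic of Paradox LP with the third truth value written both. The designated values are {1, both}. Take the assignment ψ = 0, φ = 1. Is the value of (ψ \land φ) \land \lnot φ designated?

ψ \land φ = 0 \land 1 = 0
\lnot φ = \lnot 1 = 0
(ψ \land φ) \land \lnot φ = 0 \land 0 = 0
0 ∉ {1, both}.

No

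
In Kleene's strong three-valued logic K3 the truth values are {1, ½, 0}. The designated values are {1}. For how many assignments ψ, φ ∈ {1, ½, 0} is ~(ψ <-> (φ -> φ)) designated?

Designated under: (ψ=0, φ=1); (ψ=0, φ=0).

2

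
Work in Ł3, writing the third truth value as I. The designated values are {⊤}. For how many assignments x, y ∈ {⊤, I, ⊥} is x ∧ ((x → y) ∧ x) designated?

1

Designated under: (x=⊤, y=⊤).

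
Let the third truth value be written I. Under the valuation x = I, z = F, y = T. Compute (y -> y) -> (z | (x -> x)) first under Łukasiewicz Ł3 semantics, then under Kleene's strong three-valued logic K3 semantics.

T; I

In Łukasiewicz Ł3: y -> y = T -> T = T
x -> x = I -> I = T
z | (x -> x) = F | T = T
(y -> y) -> (z | (x -> x)) = T -> T = T
In Kleene's strong three-valued logic K3: y -> y = T -> T = T
x -> x = I -> I = I  [~I | I]
z | (x -> x) = F | I = I
(y -> y) -> (z | (x -> x)) = T -> I = I
They differ because Łukasiewicz Ł3 and Kleene's strong three-valued logic K3 treat I differently under implication.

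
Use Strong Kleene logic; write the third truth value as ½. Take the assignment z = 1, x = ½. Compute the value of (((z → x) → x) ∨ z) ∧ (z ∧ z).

1

z → x = 1 → ½ = ½  [¬1 ∨ ½]
(z → x) → x = ½ → ½ = ½
((z → x) → x) ∨ z = ½ ∨ 1 = 1
z ∧ z = 1 ∧ 1 = 1
(((z → x) → x) ∨ z) ∧ (z ∧ z) = 1 ∧ 1 = 1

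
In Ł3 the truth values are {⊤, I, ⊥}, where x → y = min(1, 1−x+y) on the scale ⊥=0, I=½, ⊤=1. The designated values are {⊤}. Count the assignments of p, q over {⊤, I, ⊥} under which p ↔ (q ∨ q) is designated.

Designated under: (p=⊤, q=⊤); (p=I, q=I); (p=⊥, q=⊥).

3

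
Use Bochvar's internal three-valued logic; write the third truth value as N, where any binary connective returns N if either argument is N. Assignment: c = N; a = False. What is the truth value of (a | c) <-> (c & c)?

N

a | c = False | N = N
c & c = N & N = N
(a | c) <-> (c & c) = N <-> N = N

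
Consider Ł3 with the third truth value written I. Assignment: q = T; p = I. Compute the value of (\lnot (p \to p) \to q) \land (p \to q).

T

p \to p = I \to I = T  [min(1, 1−½+½)]
\lnot (p \to p) = \lnot T = F
\lnot (p \to p) \to q = F \to T = T
p \to q = I \to T = T
(\lnot (p \to p) \to q) \land (p \to q) = T \land T = T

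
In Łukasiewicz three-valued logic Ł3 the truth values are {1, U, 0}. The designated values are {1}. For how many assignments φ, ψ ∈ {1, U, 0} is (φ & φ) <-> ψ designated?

Designated under: (φ=1, ψ=1); (φ=U, ψ=U); (φ=0, ψ=0).

3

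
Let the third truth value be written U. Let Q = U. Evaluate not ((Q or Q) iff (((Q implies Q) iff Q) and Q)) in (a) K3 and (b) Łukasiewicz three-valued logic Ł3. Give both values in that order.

U; false

In K3: Q or Q = U or U = U
Q implies Q = U implies U = U  [not U or U]
(Q implies Q) iff Q = U iff U = U
((Q implies Q) iff Q) and Q = U and U = U
(Q or Q) iff (((Q implies Q) iff Q) and Q) = U iff U = U
not ((Q or Q) iff (((Q implies Q) iff Q) and Q)) = not U = U
In Łukasiewicz three-valued logic Ł3: Q or Q = U or U = U
Q implies Q = U implies U = true  [min(1, 1−½+½)]
(Q implies Q) iff Q = true iff U = U
((Q implies Q) iff Q) and Q = U and U = U
(Q or Q) iff (((Q implies Q) iff Q) and Q) = U iff U = true
not ((Q or Q) iff (((Q implies Q) iff Q) and Q)) = not true = false
They differ because K3 and Łukasiewicz three-valued logic Ł3 treat U differently under implication.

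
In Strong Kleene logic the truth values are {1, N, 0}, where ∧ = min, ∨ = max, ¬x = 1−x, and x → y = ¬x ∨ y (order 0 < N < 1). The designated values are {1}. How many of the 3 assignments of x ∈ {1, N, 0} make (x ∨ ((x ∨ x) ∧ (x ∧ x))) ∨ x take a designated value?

1

x=1: 1 ✓
x=N: N ·
x=0: 0 ·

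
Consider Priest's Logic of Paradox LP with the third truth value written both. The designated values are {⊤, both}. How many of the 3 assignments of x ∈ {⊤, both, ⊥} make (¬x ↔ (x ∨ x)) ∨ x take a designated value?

2

x=⊤: ⊤ ✓
x=both: both ✓
x=⊥: ⊥ ·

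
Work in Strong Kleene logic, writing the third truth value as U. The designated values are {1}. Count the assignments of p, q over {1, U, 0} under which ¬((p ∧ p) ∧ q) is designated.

Of the 9 assignments, 5 give a value in {1}.

5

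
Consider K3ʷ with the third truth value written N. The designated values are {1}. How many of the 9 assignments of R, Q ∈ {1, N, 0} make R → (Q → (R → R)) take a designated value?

Designated under: (R=1, Q=1); (R=1, Q=0); (R=0, Q=1); (R=0, Q=0).

4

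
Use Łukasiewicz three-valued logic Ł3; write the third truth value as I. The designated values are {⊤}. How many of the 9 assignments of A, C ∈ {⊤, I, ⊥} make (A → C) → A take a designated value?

4

Designated under: (A=⊤, C=⊤); (A=⊤, C=I); (A=⊤, C=⊥); (A=I, C=⊥).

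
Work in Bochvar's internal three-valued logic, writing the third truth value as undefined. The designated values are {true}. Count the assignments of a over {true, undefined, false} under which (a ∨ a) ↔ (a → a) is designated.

1

a=true: true ✓
a=undefined: undefined ·
a=false: false ·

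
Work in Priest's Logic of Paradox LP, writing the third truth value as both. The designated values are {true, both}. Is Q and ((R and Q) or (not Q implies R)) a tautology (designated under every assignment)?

No

Countermodel: Q=false, R=true gives false, which is not designated.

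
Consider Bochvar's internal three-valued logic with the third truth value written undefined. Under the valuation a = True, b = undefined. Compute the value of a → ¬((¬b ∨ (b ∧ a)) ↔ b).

undefined

¬b = ¬undefined = undefined
b ∧ a = undefined ∧ True = undefined
¬b ∨ (b ∧ a) = undefined ∨ undefined = undefined
(¬b ∨ (b ∧ a)) ↔ b = undefined ↔ undefined = undefined
¬((¬b ∨ (b ∧ a)) ↔ b) = ¬undefined = undefined
a → ¬((¬b ∨ (b ∧ a)) ↔ b) = True → undefined = undefined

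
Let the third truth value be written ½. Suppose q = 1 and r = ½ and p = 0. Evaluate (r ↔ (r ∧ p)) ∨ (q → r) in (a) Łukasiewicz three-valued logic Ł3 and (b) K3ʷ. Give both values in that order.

In Łukasiewicz three-valued logic Ł3: r ∧ p = ½ ∧ 0 = 0
r ↔ (r ∧ p) = ½ ↔ 0 = ½  [1 − |½−0|]
q → r = 1 → ½ = ½
(r ↔ (r ∧ p)) ∨ (q → r) = ½ ∨ ½ = ½
In K3ʷ: r ∧ p = ½ ∧ 0 = ½
r ↔ (r ∧ p) = ½ ↔ ½ = ½
q → r = 1 → ½ = ½  [any arg is the third value ⇒ result is the third value]
(r ↔ (r ∧ p)) ∨ (q → r) = ½ ∨ ½ = ½

½; ½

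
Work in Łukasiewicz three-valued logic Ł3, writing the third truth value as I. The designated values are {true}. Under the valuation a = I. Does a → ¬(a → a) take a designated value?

No

a → a = I → I = true
¬(a → a) = ¬true = false
a → ¬(a → a) = I → false = I
I ∉ {true}.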